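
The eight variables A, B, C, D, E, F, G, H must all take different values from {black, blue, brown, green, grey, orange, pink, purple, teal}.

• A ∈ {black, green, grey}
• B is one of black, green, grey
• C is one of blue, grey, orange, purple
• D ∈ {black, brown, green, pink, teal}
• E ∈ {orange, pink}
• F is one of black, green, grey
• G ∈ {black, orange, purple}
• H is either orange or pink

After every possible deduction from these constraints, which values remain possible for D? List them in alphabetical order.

brown, teal

E and H share exactly the 2 values {orange, pink}; by pigeonhole those values go to them, so strike orange, pink from C, D, G.
A, B, F between them cover only {black, green, grey} — a naked triple. Remove those values from C, D, G.
G has just one choice, so G = purple. So C can't be purple.
C must be blue (only option left).
No further eliminations apply; D can still be any of brown, teal.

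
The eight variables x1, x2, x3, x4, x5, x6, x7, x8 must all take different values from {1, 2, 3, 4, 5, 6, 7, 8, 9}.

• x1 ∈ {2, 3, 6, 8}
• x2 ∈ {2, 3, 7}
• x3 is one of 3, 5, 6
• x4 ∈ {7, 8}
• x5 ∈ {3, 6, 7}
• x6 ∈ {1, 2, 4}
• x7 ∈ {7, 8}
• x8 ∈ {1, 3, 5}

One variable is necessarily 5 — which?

The 8 variables draw from only 8 values {1, 2, 3, 4, 5, 6, 7, 8}, so each is used; only x6 can be 4, hence x6 = 4.
The 7 still-open variables draw from only 7 values {1, 2, 3, 5, 6, 7, 8}, so each is used; only x8 can be 1, hence x8 = 1.
The 6 still-open variables together cover exactly {2, 3, 5, 6, 7, 8} — 6 values for 6 variables — and 5 appears only in x3's list, so x3 = 5.

x3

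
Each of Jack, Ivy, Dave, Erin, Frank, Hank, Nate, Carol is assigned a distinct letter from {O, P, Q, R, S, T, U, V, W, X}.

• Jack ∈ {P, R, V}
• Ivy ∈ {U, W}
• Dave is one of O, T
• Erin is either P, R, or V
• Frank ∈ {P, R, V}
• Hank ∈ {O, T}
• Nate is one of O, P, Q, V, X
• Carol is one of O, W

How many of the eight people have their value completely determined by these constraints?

Dave and Hank between them cover only {O, T} — a naked pair. Remove those values from Nate, Carol.
Carol's domain is down to {W}, so Carol = W. So Ivy can't be W.
Ivy must be U (only option left).
Jack, Erin, Frank between them cover only {P, R, V} — a naked triple. Remove those values from Nate.
Determined: Ivy=U, Carol=W. The other people each still have more than one consistent value. That makes 2.

2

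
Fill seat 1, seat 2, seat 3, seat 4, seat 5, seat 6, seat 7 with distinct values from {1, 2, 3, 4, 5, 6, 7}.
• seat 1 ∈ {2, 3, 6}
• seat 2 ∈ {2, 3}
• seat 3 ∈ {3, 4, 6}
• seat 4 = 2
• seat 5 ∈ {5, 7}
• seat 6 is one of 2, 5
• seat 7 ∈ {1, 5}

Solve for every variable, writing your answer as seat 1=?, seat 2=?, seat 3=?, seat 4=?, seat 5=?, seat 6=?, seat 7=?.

seat 1=6, seat 2=3, seat 3=4, seat 4=2, seat 5=7, seat 6=5, seat 7=1

seat 4 has just one choice, so seat 4 = 2. So seat 1, seat 2, seat 6 can't be 2.
That leaves seat 6 = 5. So seat 5, seat 7 can't be 5.
seat 7's domain is down to {1}, so seat 7 = 1.
seat 2 must be 3 (only option left). Remove 3 from seat 1, seat 3.
seat 5's domain is down to {7}, so seat 5 = 7.
seat 1 has just one choice, so seat 1 = 6. Strike 6 from seat 3.
That leaves seat 3 = 4.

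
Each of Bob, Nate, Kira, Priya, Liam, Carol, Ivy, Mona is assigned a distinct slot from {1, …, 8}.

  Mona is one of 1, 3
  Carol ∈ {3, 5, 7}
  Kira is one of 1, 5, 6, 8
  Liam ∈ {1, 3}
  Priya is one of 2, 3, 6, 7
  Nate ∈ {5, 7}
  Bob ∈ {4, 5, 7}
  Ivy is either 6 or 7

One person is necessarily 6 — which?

Ivy

Among the 8 variables, 2 fits only Priya (and all 8 values in {1, 2, 3, 4, 5, 6, 7, 8} must be used), so Priya = 2.
The 7 still-open variables draw from only 7 values {1, 3, 4, 5, 6, 7, 8}, so each is used; only Bob can be 4, hence Bob = 4.
The 6 still-open variables draw from only 6 values {1, 3, 5, 6, 7, 8}, so each is used; only Kira can be 8, hence Kira = 8.
Among the 5 still-open variables, 6 fits only Ivy (and all 5 values in {1, 3, 5, 6, 7} must be used), so Ivy = 6.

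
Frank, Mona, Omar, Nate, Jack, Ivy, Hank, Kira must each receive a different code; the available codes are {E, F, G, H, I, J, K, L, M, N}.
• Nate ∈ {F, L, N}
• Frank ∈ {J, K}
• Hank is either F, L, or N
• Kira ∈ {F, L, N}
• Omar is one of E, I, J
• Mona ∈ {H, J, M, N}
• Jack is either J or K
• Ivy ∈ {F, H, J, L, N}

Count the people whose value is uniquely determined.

Frank and Jack share exactly the 2 values {J, K}; by pigeonhole those values go to them, so strike J, K from Mona, Omar, Ivy.
Nate, Hank, Kira share exactly the 3 values {F, L, N}; by pigeonhole those values go to them, so strike F, L, N from Mona, Ivy.
Ivy has just one choice, so Ivy = H. Eliminate H elsewhere: Mona.
That leaves Mona = M.
Determined: Mona=M, Ivy=H. The other people each still have more than one consistent value. That makes 2.

2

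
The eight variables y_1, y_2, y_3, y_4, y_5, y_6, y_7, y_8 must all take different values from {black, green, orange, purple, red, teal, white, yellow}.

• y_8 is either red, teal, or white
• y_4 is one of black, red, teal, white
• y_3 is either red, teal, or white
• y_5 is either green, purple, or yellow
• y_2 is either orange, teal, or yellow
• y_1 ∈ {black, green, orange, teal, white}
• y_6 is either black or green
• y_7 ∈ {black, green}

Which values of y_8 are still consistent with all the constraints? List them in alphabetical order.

red, teal, white

Among the 8 variables, purple fits only y_5 (and all 8 values in {black, green, orange, purple, red, teal, white, yellow} must be used), so y_5 = purple.
Among the 7 still-open variables, yellow fits only y_2 (and all 7 values in {black, green, orange, red, teal, white, yellow} must be used), so y_2 = yellow.
The 6 still-open variables draw from only 6 values {black, green, orange, red, teal, white}, so each is used; only y_1 can be orange, hence y_1 = orange.
y_6 and y_7 between them cover only {black, green} — a naked pair. Remove those values from y_4.
No further eliminations apply; y_8 can still be any of red, teal, white.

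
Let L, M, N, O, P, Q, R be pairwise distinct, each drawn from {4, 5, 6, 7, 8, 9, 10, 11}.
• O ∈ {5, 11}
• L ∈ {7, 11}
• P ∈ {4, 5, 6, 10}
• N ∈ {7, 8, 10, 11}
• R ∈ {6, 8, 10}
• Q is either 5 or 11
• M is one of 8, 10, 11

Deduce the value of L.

Among the 7 variables, 4 fits only P (and all 7 values in {4, 5, 6, 7, 8, 10, 11} must be used), so P = 4.
The 6 still-open variables together cover exactly {5, 6, 7, 8, 10, 11} — 6 values for 6 variables — and 6 appears only in R's list, so R = 6.
O and Q share exactly the 2 values {5, 11}; by pigeonhole those values go to them, so strike 5, 11 from L, M, N.
So L = 7.

7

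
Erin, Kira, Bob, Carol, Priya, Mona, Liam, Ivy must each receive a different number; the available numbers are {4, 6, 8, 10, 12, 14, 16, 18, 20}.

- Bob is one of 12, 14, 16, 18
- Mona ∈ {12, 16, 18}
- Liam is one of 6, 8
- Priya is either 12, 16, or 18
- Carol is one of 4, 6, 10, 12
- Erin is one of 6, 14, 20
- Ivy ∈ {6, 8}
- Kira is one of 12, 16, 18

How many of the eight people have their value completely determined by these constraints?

Liam and Ivy between them cover only {6, 8} — a naked pair. Remove those values from Erin, Carol.
Kira, Priya, Mona between them cover only {12, 16, 18} — a naked triple. Remove those values from Bob, Carol.
Bob has just one choice, so Bob = 14. Remove 14 from Erin.
Erin must be 20 (only option left).
Determined: Erin=20, Bob=14. The other people each still have more than one consistent value. That makes 2.

2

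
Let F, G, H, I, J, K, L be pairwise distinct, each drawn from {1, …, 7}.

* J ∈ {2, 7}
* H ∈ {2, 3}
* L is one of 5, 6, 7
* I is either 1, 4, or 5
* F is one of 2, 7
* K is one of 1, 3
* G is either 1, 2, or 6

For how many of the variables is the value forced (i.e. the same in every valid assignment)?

The 7 variables together cover exactly {1, 2, 3, 4, 5, 6, 7} — 7 values for 7 variables — and 4 appears only in I's list, so I = 4.
The 6 still-open variables together cover exactly {1, 2, 3, 5, 6, 7} — 6 values for 6 variables — and 5 appears only in L's list, so L = 5.
The 5 still-open variables together cover exactly {1, 2, 3, 6, 7} — 5 values for 5 variables — and 6 appears only in G's list, so G = 6.
Among the 4 still-open variables, 1 fits only K (and all 4 values in {1, 2, 3, 7} must be used), so K = 1.
The 3 still-open variables draw from only 3 values {2, 3, 7}, so each is used; only H can be 3, hence H = 3.
Determined: G=6, H=3, I=4, K=1, L=5. The other variables each still have more than one consistent value. That makes 5.

5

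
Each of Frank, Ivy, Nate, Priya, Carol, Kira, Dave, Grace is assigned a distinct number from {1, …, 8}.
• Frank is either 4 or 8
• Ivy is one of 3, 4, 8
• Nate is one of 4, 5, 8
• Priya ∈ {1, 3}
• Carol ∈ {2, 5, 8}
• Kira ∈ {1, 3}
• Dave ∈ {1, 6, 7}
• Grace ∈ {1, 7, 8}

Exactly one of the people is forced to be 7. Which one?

The 8 variables together cover exactly {1, 2, 3, 4, 5, 6, 7, 8} — 8 values for 8 variables — and 2 appears only in Carol's list, so Carol = 2.
The 7 still-open variables draw from only 7 values {1, 3, 4, 5, 6, 7, 8}, so each is used; only Nate can be 5, hence Nate = 5.
The 6 still-open variables together cover exactly {1, 3, 4, 6, 7, 8} — 6 values for 6 variables — and 6 appears only in Dave's list, so Dave = 6.
Among the 5 still-open variables, 7 fits only Grace (and all 5 values in {1, 3, 4, 7, 8} must be used), so Grace = 7.

Grace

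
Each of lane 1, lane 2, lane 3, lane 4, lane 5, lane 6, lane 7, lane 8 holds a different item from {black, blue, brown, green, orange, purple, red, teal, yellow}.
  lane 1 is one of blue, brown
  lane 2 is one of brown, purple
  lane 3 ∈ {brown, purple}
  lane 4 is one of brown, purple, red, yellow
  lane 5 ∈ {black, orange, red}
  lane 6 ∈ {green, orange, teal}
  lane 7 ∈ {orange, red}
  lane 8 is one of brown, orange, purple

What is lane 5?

lane 2 and lane 3 share exactly the 2 values {brown, purple}; by pigeonhole those values go to them, so strike brown, purple from lane 1, lane 4, lane 8.
lane 1's domain is down to {blue}, so lane 1 = blue.
lane 8 must be orange (only option left). Strike orange from lane 5, lane 6, lane 7.
lane 7 must be red (only option left). Remove red from lane 4, lane 5.
So lane 5 = black.

black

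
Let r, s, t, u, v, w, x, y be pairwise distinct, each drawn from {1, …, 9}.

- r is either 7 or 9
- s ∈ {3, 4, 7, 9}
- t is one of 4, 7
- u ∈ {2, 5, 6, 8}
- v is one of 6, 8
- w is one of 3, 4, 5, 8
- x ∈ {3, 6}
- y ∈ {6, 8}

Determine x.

Among the 8 variables, 2 fits only u (and all 8 values in {2, 3, 4, 5, 6, 7, 8, 9} must be used), so u = 2.
The 7 still-open variables together cover exactly {3, 4, 5, 6, 7, 8, 9} — 7 values for 7 variables — and 5 appears only in w's list, so w = 5.
The 2 variables v and y are confined to {6, 8}, which locks those values in; drop them from x.
So x = 3.

3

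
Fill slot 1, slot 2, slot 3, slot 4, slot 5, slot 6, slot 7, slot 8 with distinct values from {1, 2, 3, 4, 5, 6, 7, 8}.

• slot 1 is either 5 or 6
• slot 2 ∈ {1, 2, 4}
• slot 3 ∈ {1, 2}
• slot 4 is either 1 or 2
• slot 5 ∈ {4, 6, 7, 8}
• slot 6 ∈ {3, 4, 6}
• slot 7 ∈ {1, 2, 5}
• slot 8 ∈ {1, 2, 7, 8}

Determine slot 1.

6

The 8 variables draw from only 8 values {1, 2, 3, 4, 5, 6, 7, 8}, so each is used; only slot 6 can be 3, hence slot 6 = 3.
slot 3 and slot 4 between them cover only {1, 2} — a naked pair. Remove those values from slot 2, slot 7, slot 8.
That leaves slot 2 = 4. Eliminate 4 elsewhere: slot 5.
That leaves slot 7 = 5. So slot 1 can't be 5.
So slot 1 = 6.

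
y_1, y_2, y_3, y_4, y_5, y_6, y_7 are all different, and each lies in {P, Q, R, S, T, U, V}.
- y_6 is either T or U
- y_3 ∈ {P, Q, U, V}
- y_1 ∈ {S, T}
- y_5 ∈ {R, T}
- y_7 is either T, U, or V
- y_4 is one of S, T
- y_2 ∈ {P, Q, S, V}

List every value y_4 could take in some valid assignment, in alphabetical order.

The 7 variables draw from only 7 values {P, Q, R, S, T, U, V}, so each is used; only y_5 can be R, hence y_5 = R.
The 2 variables y_1 and y_4 are confined to {S, T}, which locks those values in; drop them from y_2, y_6, y_7.
y_6's domain is down to {U}, so y_6 = U. Strike U from y_3, y_7.
y_7's domain is down to {V}, so y_7 = V. Remove V from y_2, y_3.
No further eliminations apply; y_4 can still be any of S, T.

S, T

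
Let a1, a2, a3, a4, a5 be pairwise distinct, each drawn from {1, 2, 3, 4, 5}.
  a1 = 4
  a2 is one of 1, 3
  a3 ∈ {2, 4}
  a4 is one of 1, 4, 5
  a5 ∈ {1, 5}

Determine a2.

a1 has just one choice, so a1 = 4. Strike 4 from a3, a4.
a3 must be 2 (only option left).
The 3 still-open variables together cover exactly {1, 3, 5} — 3 values for 3 variables — and 3 appears only in a2's list, so a2 = 3.

3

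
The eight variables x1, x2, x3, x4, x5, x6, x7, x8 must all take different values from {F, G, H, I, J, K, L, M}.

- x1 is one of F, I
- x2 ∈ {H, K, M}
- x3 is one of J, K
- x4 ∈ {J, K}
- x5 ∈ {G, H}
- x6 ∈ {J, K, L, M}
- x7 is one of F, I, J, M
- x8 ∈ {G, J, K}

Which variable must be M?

The 8 variables draw from only 8 values {F, G, H, I, J, K, L, M}, so each is used; only x6 can be L, hence x6 = L.
x3 and x4 share exactly the 2 values {J, K}; by pigeonhole those values go to them, so strike J, K from x2, x7, x8.
x8 must be G (only option left). Strike G from x5.
x5 must be H (only option left). Strike H from x2.
So M goes to x2.

x2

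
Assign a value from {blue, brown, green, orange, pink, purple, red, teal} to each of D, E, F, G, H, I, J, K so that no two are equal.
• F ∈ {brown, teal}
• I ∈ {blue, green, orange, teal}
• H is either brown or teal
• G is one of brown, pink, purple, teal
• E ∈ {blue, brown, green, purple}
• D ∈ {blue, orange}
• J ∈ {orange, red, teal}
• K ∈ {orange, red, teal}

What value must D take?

blue

The 8 variables draw from only 8 values {blue, brown, green, orange, pink, purple, red, teal}, so each is used; only G can be pink, hence G = pink.
The 7 still-open variables draw from only 7 values {blue, brown, green, orange, purple, red, teal}, so each is used; only E can be purple, hence E = purple.
The 6 still-open variables together cover exactly {blue, brown, green, orange, red, teal} — 6 values for 6 variables — and green appears only in I's list, so I = green.
The 5 still-open variables draw from only 5 values {blue, brown, orange, red, teal}, so each is used; only D can be blue, hence D = blue.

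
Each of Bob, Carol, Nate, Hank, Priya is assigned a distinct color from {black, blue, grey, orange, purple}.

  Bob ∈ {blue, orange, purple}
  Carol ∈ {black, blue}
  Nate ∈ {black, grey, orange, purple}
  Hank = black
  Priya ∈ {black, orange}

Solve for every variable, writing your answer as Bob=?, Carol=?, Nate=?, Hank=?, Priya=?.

Bob=purple, Carol=blue, Nate=grey, Hank=black, Priya=orange

Hank's domain is down to {black}, so Hank = black. So Carol, Nate, Priya can't be black.
Priya has just one choice, so Priya = orange. Eliminate orange elsewhere: Bob, Nate.
That leaves Carol = blue. Eliminate blue elsewhere: Bob.
That leaves Bob = purple. Remove purple from Nate.
That leaves Nate = grey.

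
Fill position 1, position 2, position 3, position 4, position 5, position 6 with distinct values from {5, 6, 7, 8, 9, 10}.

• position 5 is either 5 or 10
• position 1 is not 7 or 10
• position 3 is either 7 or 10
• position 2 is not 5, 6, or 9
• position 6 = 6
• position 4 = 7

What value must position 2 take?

8

position 4's domain is down to {7}, so position 4 = 7. So position 2, position 3 can't be 7.
position 6's domain is down to {6}, so position 6 = 6. Strike 6 from position 1.
That leaves position 3 = 10. Eliminate 10 elsewhere: position 2, position 5.
So position 2 = 8.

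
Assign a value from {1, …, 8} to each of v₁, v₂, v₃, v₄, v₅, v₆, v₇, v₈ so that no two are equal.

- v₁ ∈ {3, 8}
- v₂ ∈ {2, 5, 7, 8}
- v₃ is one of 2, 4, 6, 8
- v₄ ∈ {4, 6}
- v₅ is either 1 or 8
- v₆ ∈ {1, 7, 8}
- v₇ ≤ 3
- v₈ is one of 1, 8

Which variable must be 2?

v₇

The 8 variables together cover exactly {1, 2, 3, 4, 5, 6, 7, 8} — 8 values for 8 variables — and 5 appears only in v₂'s list, so v₂ = 5.
The 7 still-open variables together cover exactly {1, 2, 3, 4, 6, 7, 8} — 7 values for 7 variables — and 7 appears only in v₆'s list, so v₆ = 7.
v₅ and v₈ share exactly the 2 values {1, 8}; by pigeonhole those values go to them, so strike 1, 8 from v₁, v₃, v₇.
v₁ must be 3 (only option left). So v₇ can't be 3.
So 2 goes to v₇.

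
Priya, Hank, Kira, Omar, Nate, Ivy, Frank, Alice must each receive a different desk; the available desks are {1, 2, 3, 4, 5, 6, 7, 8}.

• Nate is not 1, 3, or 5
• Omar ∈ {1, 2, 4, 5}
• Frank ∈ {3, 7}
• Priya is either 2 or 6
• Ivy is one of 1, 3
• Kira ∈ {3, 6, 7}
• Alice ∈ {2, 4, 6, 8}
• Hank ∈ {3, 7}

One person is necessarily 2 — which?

Priya

The 8 variables draw from only 8 values {1, 2, 3, 4, 5, 6, 7, 8}, so each is used; only Omar can be 5, hence Omar = 5.
Among the 7 still-open variables, 1 fits only Ivy (and all 7 values in {1, 2, 3, 4, 6, 7, 8} must be used), so Ivy = 1.
Hank and Frank between them cover only {3, 7} — a naked pair. Remove those values from Kira, Nate.
Kira must be 6 (only option left). Eliminate 6 elsewhere: Priya, Nate, Alice.
So 2 goes to Priya.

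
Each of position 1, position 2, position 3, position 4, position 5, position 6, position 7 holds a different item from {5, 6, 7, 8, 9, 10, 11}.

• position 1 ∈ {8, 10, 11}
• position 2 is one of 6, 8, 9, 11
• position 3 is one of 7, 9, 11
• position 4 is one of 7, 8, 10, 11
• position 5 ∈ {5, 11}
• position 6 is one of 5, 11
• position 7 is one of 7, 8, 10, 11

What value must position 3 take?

The 7 variables draw from only 7 values {5, 6, 7, 8, 9, 10, 11}, so each is used; only position 2 can be 6, hence position 2 = 6.
The 6 still-open variables together cover exactly {5, 7, 8, 9, 10, 11} — 6 values for 6 variables — and 9 appears only in position 3's list, so position 3 = 9.

9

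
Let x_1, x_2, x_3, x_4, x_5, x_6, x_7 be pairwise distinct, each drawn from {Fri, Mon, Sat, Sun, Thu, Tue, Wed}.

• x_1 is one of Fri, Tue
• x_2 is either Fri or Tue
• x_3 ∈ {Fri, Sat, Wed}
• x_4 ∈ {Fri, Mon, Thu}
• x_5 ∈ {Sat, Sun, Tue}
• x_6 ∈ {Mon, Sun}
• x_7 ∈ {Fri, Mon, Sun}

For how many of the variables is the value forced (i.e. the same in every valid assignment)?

Among the 7 variables, Thu fits only x_4 (and all 7 values in {Fri, Mon, Sat, Sun, Thu, Tue, Wed} must be used), so x_4 = Thu.
Among the 6 still-open variables, Wed fits only x_3 (and all 6 values in {Fri, Mon, Sat, Sun, Tue, Wed} must be used), so x_3 = Wed.
The 5 still-open variables draw from only 5 values {Fri, Mon, Sat, Sun, Tue}, so each is used; only x_5 can be Sat, hence x_5 = Sat.
x_1 and x_2 share exactly the 2 values {Fri, Tue}; by pigeonhole those values go to them, so strike Fri, Tue from x_7.
Determined: x_3=Wed, x_4=Thu, x_5=Sat. The other variables each still have more than one consistent value. That makes 3.

3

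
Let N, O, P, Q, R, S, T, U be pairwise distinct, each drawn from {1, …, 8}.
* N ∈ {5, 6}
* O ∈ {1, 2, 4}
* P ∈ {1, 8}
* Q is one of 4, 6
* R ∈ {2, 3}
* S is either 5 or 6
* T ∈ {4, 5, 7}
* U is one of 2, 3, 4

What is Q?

4

The 8 variables draw from only 8 values {1, 2, 3, 4, 5, 6, 7, 8}, so each is used; only T can be 7, hence T = 7.
The 7 still-open variables together cover exactly {1, 2, 3, 4, 5, 6, 8} — 7 values for 7 variables — and 8 appears only in P's list, so P = 8.
The 6 still-open variables together cover exactly {1, 2, 3, 4, 5, 6} — 6 values for 6 variables — and 1 appears only in O's list, so O = 1.
The 2 variables N and S are confined to {5, 6}, which locks those values in; drop them from Q.
So Q = 4.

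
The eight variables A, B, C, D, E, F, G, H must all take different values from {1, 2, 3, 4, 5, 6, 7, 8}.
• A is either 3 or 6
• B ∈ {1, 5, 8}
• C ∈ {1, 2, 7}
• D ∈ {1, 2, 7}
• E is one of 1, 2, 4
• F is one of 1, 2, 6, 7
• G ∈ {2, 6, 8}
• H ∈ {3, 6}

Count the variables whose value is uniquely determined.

The 8 variables draw from only 8 values {1, 2, 3, 4, 5, 6, 7, 8}, so each is used; only E can be 4, hence E = 4.
Among the 7 still-open variables, 5 fits only B (and all 7 values in {1, 2, 3, 5, 6, 7, 8} must be used), so B = 5.
The 6 still-open variables together cover exactly {1, 2, 3, 6, 7, 8} — 6 values for 6 variables — and 8 appears only in G's list, so G = 8.
The 2 variables A and H are confined to {3, 6}, which locks those values in; drop them from F.
Determined: B=5, E=4, G=8. The other variables each still have more than one consistent value. That makes 3.

3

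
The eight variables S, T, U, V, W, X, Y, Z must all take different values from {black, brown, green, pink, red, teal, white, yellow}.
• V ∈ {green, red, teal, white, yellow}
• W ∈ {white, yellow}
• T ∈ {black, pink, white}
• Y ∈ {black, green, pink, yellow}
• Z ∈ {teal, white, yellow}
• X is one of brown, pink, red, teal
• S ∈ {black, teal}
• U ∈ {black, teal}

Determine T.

The 8 variables draw from only 8 values {black, brown, green, pink, red, teal, white, yellow}, so each is used; only X can be brown, hence X = brown.
The 7 still-open variables together cover exactly {black, green, pink, red, teal, white, yellow} — 7 values for 7 variables — and red appears only in V's list, so V = red.
The 6 still-open variables draw from only 6 values {black, green, pink, teal, white, yellow}, so each is used; only Y can be green, hence Y = green.
The 5 still-open variables draw from only 5 values {black, pink, teal, white, yellow}, so each is used; only T can be pink, hence T = pink.

pink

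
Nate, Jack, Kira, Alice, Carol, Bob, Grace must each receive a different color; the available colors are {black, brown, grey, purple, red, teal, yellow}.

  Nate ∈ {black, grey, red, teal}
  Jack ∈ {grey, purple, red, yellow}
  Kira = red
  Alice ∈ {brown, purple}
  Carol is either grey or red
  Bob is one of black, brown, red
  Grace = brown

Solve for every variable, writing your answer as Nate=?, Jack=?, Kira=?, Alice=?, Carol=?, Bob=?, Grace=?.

Nate=teal, Jack=yellow, Kira=red, Alice=purple, Carol=grey, Bob=black, Grace=brown

Kira must be red (only option left). Eliminate red elsewhere: Nate, Jack, Carol, Bob.
Carol has just one choice, so Carol = grey. So Nate, Jack can't be grey.
That leaves Grace = brown. Strike brown from Alice, Bob.
Alice's domain is down to {purple}, so Alice = purple. Remove purple from Jack.
That leaves Bob = black. Strike black from Nate.
Nate's domain is down to {teal}, so Nate = teal.
That leaves Jack = yellow.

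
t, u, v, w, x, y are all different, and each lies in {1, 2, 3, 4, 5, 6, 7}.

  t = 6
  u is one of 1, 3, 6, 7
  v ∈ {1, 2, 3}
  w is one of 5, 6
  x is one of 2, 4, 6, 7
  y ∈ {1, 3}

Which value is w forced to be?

t must be 6 (only option left). Strike 6 from u, w, x.
So w = 5.

5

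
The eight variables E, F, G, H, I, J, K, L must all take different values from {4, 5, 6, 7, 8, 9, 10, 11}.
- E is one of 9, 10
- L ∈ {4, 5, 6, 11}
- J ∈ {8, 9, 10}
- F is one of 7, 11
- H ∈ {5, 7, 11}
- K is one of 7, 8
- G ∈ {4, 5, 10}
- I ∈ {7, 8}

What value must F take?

The 8 variables together cover exactly {4, 5, 6, 7, 8, 9, 10, 11} — 8 values for 8 variables — and 6 appears only in L's list, so L = 6.
Among the 7 still-open variables, 4 fits only G (and all 7 values in {4, 5, 7, 8, 9, 10, 11} must be used), so G = 4.
The 6 still-open variables draw from only 6 values {5, 7, 8, 9, 10, 11}, so each is used; only H can be 5, hence H = 5.
The 5 still-open variables draw from only 5 values {7, 8, 9, 10, 11}, so each is used; only F can be 11, hence F = 11.

11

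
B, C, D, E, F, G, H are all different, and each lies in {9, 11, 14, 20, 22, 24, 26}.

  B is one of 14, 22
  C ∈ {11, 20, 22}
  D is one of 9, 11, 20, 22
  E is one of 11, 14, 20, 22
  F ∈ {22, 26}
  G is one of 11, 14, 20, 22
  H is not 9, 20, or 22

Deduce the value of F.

The 7 variables together cover exactly {9, 11, 14, 20, 22, 24, 26} — 7 values for 7 variables — and 9 appears only in D's list, so D = 9.
The 6 still-open variables together cover exactly {11, 14, 20, 22, 24, 26} — 6 values for 6 variables — and 24 appears only in H's list, so H = 24.
The 5 still-open variables draw from only 5 values {11, 14, 20, 22, 26}, so each is used; only F can be 26, hence F = 26.

26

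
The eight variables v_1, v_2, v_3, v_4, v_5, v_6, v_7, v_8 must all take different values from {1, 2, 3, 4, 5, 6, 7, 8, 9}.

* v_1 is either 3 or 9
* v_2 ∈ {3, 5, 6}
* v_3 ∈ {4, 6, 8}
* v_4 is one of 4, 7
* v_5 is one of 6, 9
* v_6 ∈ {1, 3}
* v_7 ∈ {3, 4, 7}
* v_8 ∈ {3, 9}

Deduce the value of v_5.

6

The 8 variables draw from only 8 values {1, 3, 4, 5, 6, 7, 8, 9}, so each is used; only v_6 can be 1, hence v_6 = 1.
Among the 7 still-open variables, 5 fits only v_2 (and all 7 values in {3, 4, 5, 6, 7, 8, 9} must be used), so v_2 = 5.
The 6 still-open variables draw from only 6 values {3, 4, 6, 7, 8, 9}, so each is used; only v_3 can be 8, hence v_3 = 8.
Among the 5 still-open variables, 6 fits only v_5 (and all 5 values in {3, 4, 6, 7, 9} must be used), so v_5 = 6.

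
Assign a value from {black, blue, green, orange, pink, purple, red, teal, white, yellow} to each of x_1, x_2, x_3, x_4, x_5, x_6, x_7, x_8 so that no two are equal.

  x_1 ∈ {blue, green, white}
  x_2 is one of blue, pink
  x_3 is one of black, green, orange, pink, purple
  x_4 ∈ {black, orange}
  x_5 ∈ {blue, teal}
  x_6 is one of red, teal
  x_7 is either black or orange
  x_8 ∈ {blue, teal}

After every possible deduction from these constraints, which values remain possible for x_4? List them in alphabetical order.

x_4 and x_7 between them cover only {black, orange} — a naked pair. Remove those values from x_3.
x_5 and x_8 between them cover only {blue, teal} — a naked pair. Remove those values from x_1, x_2, x_6.
x_2 must be pink (only option left). Remove pink from x_3.
x_6 has just one choice, so x_6 = red.
No further eliminations apply; x_4 can still be any of black, orange.

black, orange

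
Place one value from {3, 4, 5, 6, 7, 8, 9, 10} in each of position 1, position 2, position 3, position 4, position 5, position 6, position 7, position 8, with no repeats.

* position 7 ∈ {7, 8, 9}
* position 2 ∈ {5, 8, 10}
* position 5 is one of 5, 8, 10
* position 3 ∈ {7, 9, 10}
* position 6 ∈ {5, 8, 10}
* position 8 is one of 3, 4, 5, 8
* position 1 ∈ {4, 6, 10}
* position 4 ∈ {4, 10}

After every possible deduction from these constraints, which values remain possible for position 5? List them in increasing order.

The 8 variables draw from only 8 values {3, 4, 5, 6, 7, 8, 9, 10}, so each is used; only position 8 can be 3, hence position 8 = 3.
The 7 still-open variables together cover exactly {4, 5, 6, 7, 8, 9, 10} — 7 values for 7 variables — and 6 appears only in position 1's list, so position 1 = 6.
The 6 still-open variables draw from only 6 values {4, 5, 7, 8, 9, 10}, so each is used; only position 4 can be 4, hence position 4 = 4.
position 2, position 5, position 6 between them cover only {5, 8, 10} — a naked triple. Remove those values from position 3, position 7.
No further eliminations apply; position 5 can still be any of 5, 8, 10.

5, 8, 10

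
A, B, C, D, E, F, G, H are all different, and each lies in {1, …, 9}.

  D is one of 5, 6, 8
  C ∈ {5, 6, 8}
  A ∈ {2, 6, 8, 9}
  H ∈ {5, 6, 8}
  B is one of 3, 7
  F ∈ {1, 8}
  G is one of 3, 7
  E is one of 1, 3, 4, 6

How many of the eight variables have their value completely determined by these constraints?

The 2 variables B and G are confined to {3, 7}, which locks those values in; drop them from E.
C, D, H between them cover only {5, 6, 8} — a naked triple. Remove those values from A, E, F.
F has just one choice, so F = 1. Eliminate 1 elsewhere: E.
That leaves E = 4.
Determined: E=4, F=1. The other variables each still have more than one consistent value. That makes 2.

2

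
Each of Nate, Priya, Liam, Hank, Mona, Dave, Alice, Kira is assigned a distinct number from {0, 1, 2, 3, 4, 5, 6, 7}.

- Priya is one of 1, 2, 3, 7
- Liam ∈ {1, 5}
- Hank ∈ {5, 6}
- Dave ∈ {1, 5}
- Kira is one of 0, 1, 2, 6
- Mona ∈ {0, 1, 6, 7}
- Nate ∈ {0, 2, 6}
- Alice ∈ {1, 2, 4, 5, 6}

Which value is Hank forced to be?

6

Among the 8 variables, 3 fits only Priya (and all 8 values in {0, 1, 2, 3, 4, 5, 6, 7} must be used), so Priya = 3.
The 7 still-open variables together cover exactly {0, 1, 2, 4, 5, 6, 7} — 7 values for 7 variables — and 4 appears only in Alice's list, so Alice = 4.
Among the 6 still-open variables, 7 fits only Mona (and all 6 values in {0, 1, 2, 5, 6, 7} must be used), so Mona = 7.
Liam and Dave share exactly the 2 values {1, 5}; by pigeonhole those values go to them, so strike 1, 5 from Hank, Kira.
So Hank = 6.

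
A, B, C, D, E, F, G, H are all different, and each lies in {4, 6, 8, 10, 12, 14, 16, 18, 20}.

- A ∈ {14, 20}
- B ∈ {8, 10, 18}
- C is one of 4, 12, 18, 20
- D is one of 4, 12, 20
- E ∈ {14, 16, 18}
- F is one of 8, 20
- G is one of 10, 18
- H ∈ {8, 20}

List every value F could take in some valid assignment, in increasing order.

8, 20

The 8 variables draw from only 8 values {4, 8, 10, 12, 14, 16, 18, 20}, so each is used; only E can be 16, hence E = 16.
The 7 still-open variables together cover exactly {4, 8, 10, 12, 14, 18, 20} — 7 values for 7 variables — and 14 appears only in A's list, so A = 14.
The 2 variables F and H are confined to {8, 20}, which locks those values in; drop them from B, C, D.
B and G share exactly the 2 values {10, 18}; by pigeonhole those values go to them, so strike 10, 18 from C.
No further eliminations apply; F can still be any of 8, 20.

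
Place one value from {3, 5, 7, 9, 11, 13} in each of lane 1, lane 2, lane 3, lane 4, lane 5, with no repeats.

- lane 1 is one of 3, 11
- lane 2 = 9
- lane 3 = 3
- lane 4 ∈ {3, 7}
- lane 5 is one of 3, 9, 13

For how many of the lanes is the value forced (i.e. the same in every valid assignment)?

5

lane 2 has just one choice, so lane 2 = 9. Strike 9 from lane 5.
That leaves lane 3 = 3. So lane 1, lane 4, lane 5 can't be 3.
lane 4 has just one choice, so lane 4 = 7.
That leaves lane 5 = 13.
lane 1 has just one choice, so lane 1 = 11.
Every lane is fixed: lane 1=11, lane 2=9, lane 3=3, lane 4=7, lane 5=13. That makes 5.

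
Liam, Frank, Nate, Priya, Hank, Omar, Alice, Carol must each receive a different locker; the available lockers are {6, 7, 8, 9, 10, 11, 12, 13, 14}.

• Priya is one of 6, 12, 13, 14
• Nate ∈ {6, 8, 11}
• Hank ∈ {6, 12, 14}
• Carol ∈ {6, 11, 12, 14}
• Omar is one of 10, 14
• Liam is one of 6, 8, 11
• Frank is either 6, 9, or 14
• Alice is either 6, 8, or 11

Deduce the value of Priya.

13

The 8 variables draw from only 8 values {6, 8, 9, 10, 11, 12, 13, 14}, so each is used; only Frank can be 9, hence Frank = 9.
The 7 still-open variables together cover exactly {6, 8, 10, 11, 12, 13, 14} — 7 values for 7 variables — and 10 appears only in Omar's list, so Omar = 10.
Among the 6 still-open variables, 13 fits only Priya (and all 6 values in {6, 8, 11, 12, 13, 14} must be used), so Priya = 13.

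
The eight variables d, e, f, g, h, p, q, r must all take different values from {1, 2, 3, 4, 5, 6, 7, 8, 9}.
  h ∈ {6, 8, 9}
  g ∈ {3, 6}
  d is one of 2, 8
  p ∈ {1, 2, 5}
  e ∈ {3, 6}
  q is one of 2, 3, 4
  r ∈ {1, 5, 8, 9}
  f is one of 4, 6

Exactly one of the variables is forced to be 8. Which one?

d

e and g between them cover only {3, 6} — a naked pair. Remove those values from f, h, q.
f must be 4 (only option left). Remove 4 from q.
q has just one choice, so q = 2. Eliminate 2 elsewhere: d, p.
So 8 goes to d.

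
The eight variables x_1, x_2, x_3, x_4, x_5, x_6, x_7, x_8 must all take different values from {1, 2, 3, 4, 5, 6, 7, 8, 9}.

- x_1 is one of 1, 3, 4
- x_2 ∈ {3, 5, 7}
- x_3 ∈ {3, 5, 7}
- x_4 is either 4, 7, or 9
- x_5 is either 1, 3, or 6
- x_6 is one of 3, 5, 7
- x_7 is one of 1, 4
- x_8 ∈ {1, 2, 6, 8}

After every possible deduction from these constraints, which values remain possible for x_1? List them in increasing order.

1, 4

The 3 variables x_2, x_3, x_6 are confined to {3, 5, 7}, which locks those values in; drop them from x_1, x_4, x_5.
x_1 and x_7 between them cover only {1, 4} — a naked pair. Remove those values from x_4, x_5, x_8.
x_4 must be 9 (only option left).
x_5's domain is down to {6}, so x_5 = 6. Remove 6 from x_8.
No further eliminations apply; x_1 can still be any of 1, 4.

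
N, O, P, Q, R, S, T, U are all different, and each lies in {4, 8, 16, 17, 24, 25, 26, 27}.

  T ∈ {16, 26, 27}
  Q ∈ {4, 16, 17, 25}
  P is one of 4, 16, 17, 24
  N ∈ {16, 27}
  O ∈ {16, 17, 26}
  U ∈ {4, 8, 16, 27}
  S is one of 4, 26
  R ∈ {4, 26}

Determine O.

The 8 variables draw from only 8 values {4, 8, 16, 17, 24, 25, 26, 27}, so each is used; only U can be 8, hence U = 8.
Among the 7 still-open variables, 24 fits only P (and all 7 values in {4, 16, 17, 24, 25, 26, 27} must be used), so P = 24.
Among the 6 still-open variables, 25 fits only Q (and all 6 values in {4, 16, 17, 25, 26, 27} must be used), so Q = 25.
Among the 5 still-open variables, 17 fits only O (and all 5 values in {4, 16, 17, 26, 27} must be used), so O = 17.

17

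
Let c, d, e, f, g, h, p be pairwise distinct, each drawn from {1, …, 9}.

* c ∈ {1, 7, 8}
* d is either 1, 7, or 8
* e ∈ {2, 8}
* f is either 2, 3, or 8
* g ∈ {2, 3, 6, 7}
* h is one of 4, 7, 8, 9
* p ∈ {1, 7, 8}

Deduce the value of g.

6

c, d, p between them cover only {1, 7, 8} — a naked triple. Remove those values from e, f, g, h.
e's domain is down to {2}, so e = 2. So f, g can't be 2.
That leaves f = 3. Eliminate 3 elsewhere: g.
So g = 6.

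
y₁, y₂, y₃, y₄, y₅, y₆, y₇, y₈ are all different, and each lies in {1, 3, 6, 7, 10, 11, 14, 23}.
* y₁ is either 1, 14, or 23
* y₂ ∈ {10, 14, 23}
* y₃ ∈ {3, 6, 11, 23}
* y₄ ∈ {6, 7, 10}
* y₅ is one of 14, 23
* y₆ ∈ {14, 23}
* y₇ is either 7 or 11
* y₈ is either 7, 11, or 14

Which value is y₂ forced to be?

Among the 8 variables, 1 fits only y₁ (and all 8 values in {1, 3, 6, 7, 10, 11, 14, 23} must be used), so y₁ = 1.
The 7 still-open variables together cover exactly {3, 6, 7, 10, 11, 14, 23} — 7 values for 7 variables — and 3 appears only in y₃'s list, so y₃ = 3.
The 6 still-open variables draw from only 6 values {6, 7, 10, 11, 14, 23}, so each is used; only y₄ can be 6, hence y₄ = 6.
The 5 still-open variables draw from only 5 values {7, 10, 11, 14, 23}, so each is used; only y₂ can be 10, hence y₂ = 10.

10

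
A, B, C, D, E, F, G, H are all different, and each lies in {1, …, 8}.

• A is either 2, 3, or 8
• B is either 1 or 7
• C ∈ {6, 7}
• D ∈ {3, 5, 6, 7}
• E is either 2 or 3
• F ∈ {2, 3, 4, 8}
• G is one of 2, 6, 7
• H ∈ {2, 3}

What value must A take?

The 8 variables draw from only 8 values {1, 2, 3, 4, 5, 6, 7, 8}, so each is used; only B can be 1, hence B = 1.
The 7 still-open variables together cover exactly {2, 3, 4, 5, 6, 7, 8} — 7 values for 7 variables — and 4 appears only in F's list, so F = 4.
Among the 6 still-open variables, 5 fits only D (and all 6 values in {2, 3, 5, 6, 7, 8} must be used), so D = 5.
The 5 still-open variables together cover exactly {2, 3, 6, 7, 8} — 5 values for 5 variables — and 8 appears only in A's list, so A = 8.

8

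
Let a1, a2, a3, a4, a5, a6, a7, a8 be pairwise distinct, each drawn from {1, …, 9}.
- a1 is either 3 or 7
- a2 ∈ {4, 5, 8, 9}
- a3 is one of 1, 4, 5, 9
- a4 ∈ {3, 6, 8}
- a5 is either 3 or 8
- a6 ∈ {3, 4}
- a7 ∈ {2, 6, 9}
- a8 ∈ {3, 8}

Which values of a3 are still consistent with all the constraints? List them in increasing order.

a5 and a8 share exactly the 2 values {3, 8}; by pigeonhole those values go to them, so strike 3, 8 from a1, a2, a4, a6.
a1 has just one choice, so a1 = 7.
a4 must be 6 (only option left). Strike 6 from a7.
That leaves a6 = 4. Strike 4 from a2, a3.
No further eliminations apply; a3 can still be any of 1, 5, 9.

1, 5, 9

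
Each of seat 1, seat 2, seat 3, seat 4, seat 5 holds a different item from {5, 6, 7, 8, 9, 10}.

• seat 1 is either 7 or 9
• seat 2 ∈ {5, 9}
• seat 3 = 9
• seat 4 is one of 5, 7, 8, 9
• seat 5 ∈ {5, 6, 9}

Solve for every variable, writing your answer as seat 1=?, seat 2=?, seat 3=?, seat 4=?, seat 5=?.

seat 1=7, seat 2=5, seat 3=9, seat 4=8, seat 5=6

seat 3 has just one choice, so seat 3 = 9. So seat 1, seat 2, seat 4, seat 5 can't be 9.
seat 1's domain is down to {7}, so seat 1 = 7. So seat 4 can't be 7.
seat 2 must be 5 (only option left). Eliminate 5 elsewhere: seat 4, seat 5.
That leaves seat 4 = 8.
seat 5 has just one choice, so seat 5 = 6.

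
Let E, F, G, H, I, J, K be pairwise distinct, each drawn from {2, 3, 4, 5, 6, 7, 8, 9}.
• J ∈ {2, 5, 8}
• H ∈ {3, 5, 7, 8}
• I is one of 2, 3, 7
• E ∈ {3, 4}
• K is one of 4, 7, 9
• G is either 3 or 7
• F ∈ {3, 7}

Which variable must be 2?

I

The 7 variables draw from only 7 values {2, 3, 4, 5, 7, 8, 9}, so each is used; only K can be 9, hence K = 9.
Among the 6 still-open variables, 4 fits only E (and all 6 values in {2, 3, 4, 5, 7, 8} must be used), so E = 4.
F and G share exactly the 2 values {3, 7}; by pigeonhole those values go to them, so strike 3, 7 from H, I.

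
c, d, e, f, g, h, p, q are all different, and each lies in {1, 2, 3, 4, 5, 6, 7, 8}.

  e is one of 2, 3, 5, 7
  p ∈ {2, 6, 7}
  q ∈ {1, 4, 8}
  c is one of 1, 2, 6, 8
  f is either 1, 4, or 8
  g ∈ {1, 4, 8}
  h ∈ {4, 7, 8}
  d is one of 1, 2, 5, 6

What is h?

7

The 8 variables together cover exactly {1, 2, 3, 4, 5, 6, 7, 8} — 8 values for 8 variables — and 3 appears only in e's list, so e = 3.
The 7 still-open variables together cover exactly {1, 2, 4, 5, 6, 7, 8} — 7 values for 7 variables — and 5 appears only in d's list, so d = 5.
The 3 variables f, g, q are confined to {1, 4, 8}, which locks those values in; drop them from c, h.
So h = 7.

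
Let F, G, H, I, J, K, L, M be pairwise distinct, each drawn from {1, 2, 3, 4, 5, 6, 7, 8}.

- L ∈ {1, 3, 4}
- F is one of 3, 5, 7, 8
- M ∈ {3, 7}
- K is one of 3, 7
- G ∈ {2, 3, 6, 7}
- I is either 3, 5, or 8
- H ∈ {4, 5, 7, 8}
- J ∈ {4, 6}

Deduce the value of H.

4

Among the 8 variables, 1 fits only L (and all 8 values in {1, 2, 3, 4, 5, 6, 7, 8} must be used), so L = 1.
The 7 still-open variables draw from only 7 values {2, 3, 4, 5, 6, 7, 8}, so each is used; only G can be 2, hence G = 2.
Among the 6 still-open variables, 6 fits only J (and all 6 values in {3, 4, 5, 6, 7, 8} must be used), so J = 6.
Among the 5 still-open variables, 4 fits only H (and all 5 values in {3, 4, 5, 7, 8} must be used), so H = 4.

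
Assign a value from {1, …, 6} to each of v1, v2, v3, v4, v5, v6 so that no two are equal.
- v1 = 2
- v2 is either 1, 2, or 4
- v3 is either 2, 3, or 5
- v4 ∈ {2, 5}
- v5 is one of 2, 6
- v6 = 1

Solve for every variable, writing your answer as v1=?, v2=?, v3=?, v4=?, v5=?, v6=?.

v1's domain is down to {2}, so v1 = 2. Strike 2 from v2, v3, v4, v5.
v4 must be 5 (only option left). Strike 5 from v3.
v5 has just one choice, so v5 = 6.
That leaves v6 = 1. So v2 can't be 1.
v2's domain is down to {4}, so v2 = 4.
v3 has just one choice, so v3 = 3.

v1=2, v2=4, v3=3, v4=5, v5=6, v6=1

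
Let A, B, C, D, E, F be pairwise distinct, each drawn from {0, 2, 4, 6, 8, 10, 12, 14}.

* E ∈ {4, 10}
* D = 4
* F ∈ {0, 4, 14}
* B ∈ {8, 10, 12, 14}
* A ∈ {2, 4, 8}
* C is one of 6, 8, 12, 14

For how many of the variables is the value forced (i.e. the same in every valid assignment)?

2

D's domain is down to {4}, so D = 4. So A, E, F can't be 4.
E's domain is down to {10}, so E = 10. So B can't be 10.
Determined: D=4, E=10. The other variables each still have more than one consistent value. That makes 2.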